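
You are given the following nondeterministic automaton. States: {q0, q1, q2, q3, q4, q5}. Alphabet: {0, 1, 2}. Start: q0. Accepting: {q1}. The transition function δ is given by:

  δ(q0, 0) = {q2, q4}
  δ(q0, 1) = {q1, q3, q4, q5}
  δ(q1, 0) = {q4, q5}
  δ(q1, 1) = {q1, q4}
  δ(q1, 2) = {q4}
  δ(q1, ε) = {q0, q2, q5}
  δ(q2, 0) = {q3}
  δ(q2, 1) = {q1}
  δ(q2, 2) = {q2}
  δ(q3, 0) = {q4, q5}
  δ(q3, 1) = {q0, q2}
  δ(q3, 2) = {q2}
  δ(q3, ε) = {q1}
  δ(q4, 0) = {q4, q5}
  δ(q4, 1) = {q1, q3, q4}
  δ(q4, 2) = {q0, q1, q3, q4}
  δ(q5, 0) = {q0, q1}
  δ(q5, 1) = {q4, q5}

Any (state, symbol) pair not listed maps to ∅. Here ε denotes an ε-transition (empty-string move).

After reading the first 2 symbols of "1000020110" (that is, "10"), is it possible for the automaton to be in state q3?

Yes

Start in {q0}.
Read '1': q0→{q1, q3, q4, q5}; union {q1, q3, q4, q5}; ε-closure = {q0, q1, q2, q3, q4, q5}.
Read '0': q0→{q2, q4}, q1→{q4, q5}, q2→{q3}, q3→{q4, q5}, q4→{q4, q5}, q5→{q0, q1}; now {q0, q1, q2, q3, q4, q5}.
State q3 is in {q0, q1, q2, q3, q4, q5}.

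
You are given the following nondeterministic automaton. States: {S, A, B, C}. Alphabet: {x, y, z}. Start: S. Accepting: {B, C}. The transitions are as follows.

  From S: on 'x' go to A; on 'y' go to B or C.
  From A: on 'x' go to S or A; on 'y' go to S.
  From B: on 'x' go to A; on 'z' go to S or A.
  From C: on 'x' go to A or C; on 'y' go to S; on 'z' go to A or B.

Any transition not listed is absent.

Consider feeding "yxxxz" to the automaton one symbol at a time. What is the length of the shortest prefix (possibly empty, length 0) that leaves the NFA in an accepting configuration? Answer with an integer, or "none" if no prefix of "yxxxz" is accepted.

Start in {S}.
Read 'y': S→{B, C}; now {B, C}.
None of the earlier sets intersect F, but {B, C} does.

1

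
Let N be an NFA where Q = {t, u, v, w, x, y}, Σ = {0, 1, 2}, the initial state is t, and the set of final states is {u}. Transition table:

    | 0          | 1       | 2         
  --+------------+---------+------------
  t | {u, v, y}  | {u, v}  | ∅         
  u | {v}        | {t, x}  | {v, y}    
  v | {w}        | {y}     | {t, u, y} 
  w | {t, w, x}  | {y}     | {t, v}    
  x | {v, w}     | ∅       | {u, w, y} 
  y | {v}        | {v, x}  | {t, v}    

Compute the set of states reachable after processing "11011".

{u, v, x, y}

Start in {t}.
Read '1': t→{u, v}; now {u, v}.
Read '1': u→{t, x}, v→{y}; now {t, x, y}.
Read '0': t→{u, v, y}, x→{v, w}, y→{v}; now {u, v, w, y}.
Read '1': u→{t, x}, v→{y}, w→{y}, y→{v, x}; now {t, v, x, y}.
Read '1': t→{u, v}, v→{y}, x→∅, y→{v, x}; now {u, v, x, y}.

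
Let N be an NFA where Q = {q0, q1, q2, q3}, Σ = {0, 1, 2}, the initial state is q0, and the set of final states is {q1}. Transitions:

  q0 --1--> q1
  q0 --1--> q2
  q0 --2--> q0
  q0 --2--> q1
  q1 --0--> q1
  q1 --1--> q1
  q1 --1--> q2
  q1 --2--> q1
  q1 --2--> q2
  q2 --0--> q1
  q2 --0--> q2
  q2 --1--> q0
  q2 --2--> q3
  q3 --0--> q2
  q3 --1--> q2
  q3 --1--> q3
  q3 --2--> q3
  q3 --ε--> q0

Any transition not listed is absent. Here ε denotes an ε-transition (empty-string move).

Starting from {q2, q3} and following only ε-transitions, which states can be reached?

{q0, q2, q3}

Begin with {q2, q3}.
ε-move q3 → q0; add q0.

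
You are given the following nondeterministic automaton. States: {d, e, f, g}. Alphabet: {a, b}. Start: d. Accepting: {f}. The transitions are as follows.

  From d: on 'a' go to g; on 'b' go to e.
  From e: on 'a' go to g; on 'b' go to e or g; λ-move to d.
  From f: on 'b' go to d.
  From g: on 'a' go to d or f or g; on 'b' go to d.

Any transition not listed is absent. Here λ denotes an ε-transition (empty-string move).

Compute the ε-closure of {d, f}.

{d, f}

Begin with {d, f}.
No ε-moves leave this set, so the closure equals the set itself.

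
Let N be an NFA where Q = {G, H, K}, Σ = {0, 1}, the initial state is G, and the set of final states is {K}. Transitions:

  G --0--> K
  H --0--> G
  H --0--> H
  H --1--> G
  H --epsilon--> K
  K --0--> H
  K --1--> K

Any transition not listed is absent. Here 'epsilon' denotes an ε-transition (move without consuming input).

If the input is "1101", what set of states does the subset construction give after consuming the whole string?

∅

Start in {G}.
Read '1': {G} → ∅.
The set is empty and remains empty for the remaining 3 symbols.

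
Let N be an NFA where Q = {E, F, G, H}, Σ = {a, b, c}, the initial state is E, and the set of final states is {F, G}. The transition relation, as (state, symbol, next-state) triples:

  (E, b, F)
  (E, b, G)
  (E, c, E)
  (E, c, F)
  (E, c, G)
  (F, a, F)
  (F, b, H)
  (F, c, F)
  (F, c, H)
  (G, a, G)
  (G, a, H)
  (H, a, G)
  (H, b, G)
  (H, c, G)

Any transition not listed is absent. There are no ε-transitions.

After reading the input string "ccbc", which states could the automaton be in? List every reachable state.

{F, G, H}

Start in {E}.
Read 'c': E→{E, F, G}; now {E, F, G}.
Read 'c': E→{E, F, G}, F→{F, H}, G→∅; now {E, F, G, H}.
Read 'b': E→{F, G}, F→{H}, G→∅, H→{G}; now {F, G, H}.
Read 'c': F→{F, H}, G→∅, H→{G}; now {F, G, H}.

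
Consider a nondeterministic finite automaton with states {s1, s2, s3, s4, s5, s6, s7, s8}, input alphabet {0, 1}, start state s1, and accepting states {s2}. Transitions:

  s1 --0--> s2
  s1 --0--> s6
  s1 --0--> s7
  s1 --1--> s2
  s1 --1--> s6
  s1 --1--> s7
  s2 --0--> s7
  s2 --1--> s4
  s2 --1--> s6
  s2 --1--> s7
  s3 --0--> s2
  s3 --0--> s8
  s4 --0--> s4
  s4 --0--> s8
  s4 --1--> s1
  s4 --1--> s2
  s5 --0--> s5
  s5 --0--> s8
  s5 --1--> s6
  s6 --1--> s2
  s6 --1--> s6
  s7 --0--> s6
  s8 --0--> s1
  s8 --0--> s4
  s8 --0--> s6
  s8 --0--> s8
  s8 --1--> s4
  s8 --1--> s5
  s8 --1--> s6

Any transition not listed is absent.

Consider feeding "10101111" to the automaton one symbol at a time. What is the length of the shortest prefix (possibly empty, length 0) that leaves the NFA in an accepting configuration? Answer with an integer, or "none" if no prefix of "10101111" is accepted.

1

Start in {s1}.
Read '1': {s1} → {s2, s6, s7}.
None of the earlier sets intersect F, but {s2, s6, s7} does.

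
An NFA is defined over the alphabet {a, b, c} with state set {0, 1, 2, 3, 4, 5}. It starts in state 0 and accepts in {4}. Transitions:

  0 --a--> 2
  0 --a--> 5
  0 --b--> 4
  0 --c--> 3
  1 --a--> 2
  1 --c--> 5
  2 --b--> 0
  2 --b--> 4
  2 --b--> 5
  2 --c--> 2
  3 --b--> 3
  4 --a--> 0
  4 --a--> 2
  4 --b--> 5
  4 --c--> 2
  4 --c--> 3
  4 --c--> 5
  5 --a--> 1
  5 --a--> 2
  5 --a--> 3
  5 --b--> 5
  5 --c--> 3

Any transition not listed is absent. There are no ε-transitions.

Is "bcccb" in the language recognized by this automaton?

Yes

Start in {0}.
Read 'b': 0→{4}; now {4}.
Read 'c': 4→{2, 3, 5}; now {2, 3, 5}.
Read 'c': 2→{2}, 3→∅, 5→{3}; now {2, 3}.
Read 'c': 2→{2}, 3→∅; now {2}.
Read 'b': 2→{0, 4, 5}; now {0, 4, 5}.
The final set {0, 4, 5} contains the accepting state 4.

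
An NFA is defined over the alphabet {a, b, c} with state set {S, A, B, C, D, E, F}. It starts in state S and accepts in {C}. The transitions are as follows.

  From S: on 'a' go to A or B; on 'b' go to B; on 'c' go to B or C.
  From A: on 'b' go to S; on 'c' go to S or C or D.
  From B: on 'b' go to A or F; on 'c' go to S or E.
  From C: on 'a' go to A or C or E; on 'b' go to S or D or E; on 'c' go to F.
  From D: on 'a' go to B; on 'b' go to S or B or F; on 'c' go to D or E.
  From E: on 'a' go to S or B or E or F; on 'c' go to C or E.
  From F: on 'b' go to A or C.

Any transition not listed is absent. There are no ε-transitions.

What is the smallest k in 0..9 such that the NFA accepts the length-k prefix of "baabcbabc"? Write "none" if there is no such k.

none

Start in {S}.
Read 'b': {S} → {B}.
Read 'a': {B} → ∅.
The set is empty and remains empty for the remaining 7 symbols.
No reachable set along the way intersects F.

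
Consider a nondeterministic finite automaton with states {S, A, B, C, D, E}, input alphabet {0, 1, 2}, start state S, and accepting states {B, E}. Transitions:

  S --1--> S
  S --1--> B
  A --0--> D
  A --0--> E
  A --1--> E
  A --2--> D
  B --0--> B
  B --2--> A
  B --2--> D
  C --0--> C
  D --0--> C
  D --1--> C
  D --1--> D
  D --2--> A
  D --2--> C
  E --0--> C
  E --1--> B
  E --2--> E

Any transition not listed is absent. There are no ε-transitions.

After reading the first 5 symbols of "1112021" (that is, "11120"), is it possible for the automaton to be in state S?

No

Start in {S}.
Read '1': S→{S, B}; now {S, B}.
Read '1': S→{S, B}, B→∅; now {S, B}.
Read '1': S→{S, B}, B→∅; now {S, B}.
Read '2': S→∅, B→{A, D}; now {A, D}.
Read '0': A→{D, E}, D→{C}; now {C, D, E}.
State S is not in {C, D, E}.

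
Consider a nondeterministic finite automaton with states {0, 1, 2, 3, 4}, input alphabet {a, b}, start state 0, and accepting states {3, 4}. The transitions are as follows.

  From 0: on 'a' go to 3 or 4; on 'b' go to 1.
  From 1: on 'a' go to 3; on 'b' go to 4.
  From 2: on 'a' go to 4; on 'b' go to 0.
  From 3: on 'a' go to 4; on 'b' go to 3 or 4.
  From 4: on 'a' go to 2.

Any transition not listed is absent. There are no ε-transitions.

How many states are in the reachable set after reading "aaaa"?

2

Start in {0}.
Read 'a': {0} → {3, 4}.
Read 'a': {3, 4} → {2, 4}.
Read 'a': {2, 4} → {2, 4}.
Read 'a': {2, 4} → {2, 4}.
That set has 2 states.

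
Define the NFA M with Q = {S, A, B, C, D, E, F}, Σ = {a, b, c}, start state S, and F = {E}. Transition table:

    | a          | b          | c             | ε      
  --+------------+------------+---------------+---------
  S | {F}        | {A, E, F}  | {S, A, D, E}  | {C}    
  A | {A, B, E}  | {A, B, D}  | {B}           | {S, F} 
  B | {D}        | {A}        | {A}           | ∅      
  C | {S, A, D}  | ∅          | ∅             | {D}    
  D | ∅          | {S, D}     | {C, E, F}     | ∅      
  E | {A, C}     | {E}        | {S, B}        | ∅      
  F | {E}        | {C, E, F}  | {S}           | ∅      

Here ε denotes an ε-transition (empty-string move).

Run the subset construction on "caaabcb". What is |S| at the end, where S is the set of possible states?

Start: ε-closure({S}) = {S, C, D}.
Read 'c': S→{S, A, D, E}, C→∅, D→{C, E, F}; now {S, A, C, D, E, F}.
Read 'a': S→{F}, A→{A, B, E}, C→{S, A, D}, D→∅, E→{A, C}, F→{E}; now {S, A, B, C, D, E, F}.
Read 'a': S→{F}, A→{A, B, E}, B→{D}, C→{S, A, D}, D→∅, E→{A, C}, F→{E}; now {S, A, B, C, D, E, F}.
Read 'a': S→{F}, A→{A, B, E}, B→{D}, C→{S, A, D}, D→∅, E→{A, C}, F→{E}; now {S, A, B, C, D, E, F}.
Read 'b': S→{A, E, F}, A→{A, B, D}, B→{A}, C→∅, D→{S, D}, E→{E}, F→{C, E, F}; now {S, A, B, C, D, E, F}.
Read 'c': S→{S, A, D, E}, A→{B}, B→{A}, C→∅, D→{C, E, F}, E→{S, B}, F→{S}; now {S, A, B, C, D, E, F}.
Read 'b': S→{A, E, F}, A→{A, B, D}, B→{A}, C→∅, D→{S, D}, E→{E}, F→{C, E, F}; now {S, A, B, C, D, E, F}.
That set has 7 states.

7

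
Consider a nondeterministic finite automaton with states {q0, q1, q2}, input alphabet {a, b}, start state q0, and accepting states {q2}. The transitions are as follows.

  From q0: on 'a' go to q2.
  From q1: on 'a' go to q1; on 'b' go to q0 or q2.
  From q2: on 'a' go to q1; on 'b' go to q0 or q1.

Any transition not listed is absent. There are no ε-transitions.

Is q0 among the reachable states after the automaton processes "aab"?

Start in {q0}.
Read 'a': q0→{q2}; now {q2}.
Read 'a': q2→{q1}; now {q1}.
Read 'b': q1→{q0, q2}; now {q0, q2}.
State q0 is in {q0, q2}.

Yes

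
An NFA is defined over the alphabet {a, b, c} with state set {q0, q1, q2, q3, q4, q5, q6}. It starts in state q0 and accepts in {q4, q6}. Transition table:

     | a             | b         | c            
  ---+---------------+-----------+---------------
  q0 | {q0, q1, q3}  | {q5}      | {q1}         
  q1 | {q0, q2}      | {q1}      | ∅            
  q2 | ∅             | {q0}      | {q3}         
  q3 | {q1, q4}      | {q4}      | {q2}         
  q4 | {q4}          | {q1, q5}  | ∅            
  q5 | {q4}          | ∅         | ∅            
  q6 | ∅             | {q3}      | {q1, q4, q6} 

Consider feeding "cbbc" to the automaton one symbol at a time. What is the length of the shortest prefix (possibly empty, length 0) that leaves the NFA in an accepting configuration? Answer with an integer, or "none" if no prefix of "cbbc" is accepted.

Start in {q0}.
Read 'c': q0→{q1}; now {q1}.
Read 'b': q1→{q1}; now {q1}.
Read 'b': q1→{q1}; now {q1}.
Read 'c': q1→∅; now ∅.
No reachable set along the way intersects F.

none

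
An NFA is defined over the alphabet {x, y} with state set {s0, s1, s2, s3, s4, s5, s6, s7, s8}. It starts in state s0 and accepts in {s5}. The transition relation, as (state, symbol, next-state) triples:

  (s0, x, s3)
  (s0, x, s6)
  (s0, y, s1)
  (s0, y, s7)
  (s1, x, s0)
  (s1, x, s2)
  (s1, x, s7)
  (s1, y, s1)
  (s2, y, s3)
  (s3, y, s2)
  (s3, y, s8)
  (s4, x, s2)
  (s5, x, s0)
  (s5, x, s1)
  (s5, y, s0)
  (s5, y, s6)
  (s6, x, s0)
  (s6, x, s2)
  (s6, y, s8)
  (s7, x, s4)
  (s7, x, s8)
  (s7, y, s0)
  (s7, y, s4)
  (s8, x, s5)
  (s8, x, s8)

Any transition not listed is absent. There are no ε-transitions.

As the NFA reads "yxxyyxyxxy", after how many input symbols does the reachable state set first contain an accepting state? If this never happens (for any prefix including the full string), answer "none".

Start in {s0}.
Read 'y': {s0} → {s1, s7}.
Read 'x': {s1, s7} → {s0, s2, s4, s7, s8}.
Read 'x': {s0, s2, s4, s7, s8} → {s2, s3, s4, s5, s6, s8}.
None of the earlier sets intersect F, but {s2, s3, s4, s5, s6, s8} does.

3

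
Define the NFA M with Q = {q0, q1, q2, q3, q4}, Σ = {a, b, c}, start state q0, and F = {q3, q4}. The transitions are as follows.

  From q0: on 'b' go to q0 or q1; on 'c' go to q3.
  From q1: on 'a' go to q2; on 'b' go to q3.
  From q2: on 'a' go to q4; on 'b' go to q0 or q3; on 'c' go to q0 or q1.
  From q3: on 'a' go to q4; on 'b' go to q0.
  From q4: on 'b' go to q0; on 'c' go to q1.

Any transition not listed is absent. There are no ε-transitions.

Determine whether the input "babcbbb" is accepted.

Start in {q0}.
Read 'b': {q0} → {q0, q1}.
Read 'a': {q0, q1} → {q2}.
Read 'b': {q2} → {q0, q3}.
Read 'c': {q0, q3} → {q3}.
Read 'b': {q3} → {q0}.
Read 'b': {q0} → {q0, q1}.
Read 'b': {q0, q1} → {q0, q1, q3}.
The final set {q0, q1, q3} contains the accepting state q3.

Yes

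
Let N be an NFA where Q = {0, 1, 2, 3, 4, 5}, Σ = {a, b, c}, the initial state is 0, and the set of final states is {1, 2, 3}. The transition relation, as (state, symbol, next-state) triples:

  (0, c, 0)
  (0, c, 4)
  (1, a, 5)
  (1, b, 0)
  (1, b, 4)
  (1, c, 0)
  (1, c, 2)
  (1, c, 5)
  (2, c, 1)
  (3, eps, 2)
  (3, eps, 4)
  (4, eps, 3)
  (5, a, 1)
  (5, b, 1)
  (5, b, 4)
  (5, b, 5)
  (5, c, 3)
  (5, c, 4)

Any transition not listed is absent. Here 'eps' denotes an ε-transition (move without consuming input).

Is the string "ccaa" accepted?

Start in {0}.
Read 'c': {0} → {0, 2, 3, 4}.
Read 'c': {0, 2, 3, 4} → {0, 1, 2, 3, 4}.
Read 'a': {0, 1, 2, 3, 4} → {5}.
Read 'a': {5} → {1}.
The final set {1} contains the accepting state 1.

Yes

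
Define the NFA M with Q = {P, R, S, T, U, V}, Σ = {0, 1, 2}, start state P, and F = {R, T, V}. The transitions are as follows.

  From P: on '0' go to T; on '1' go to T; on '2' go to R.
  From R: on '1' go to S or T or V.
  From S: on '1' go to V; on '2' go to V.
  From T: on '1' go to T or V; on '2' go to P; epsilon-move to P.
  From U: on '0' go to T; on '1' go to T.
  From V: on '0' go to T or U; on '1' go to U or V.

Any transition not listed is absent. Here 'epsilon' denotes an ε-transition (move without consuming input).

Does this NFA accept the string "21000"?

Start in {P}.
Read '2': P→{R}; now {R}.
Read '1': R→{S, T, V}; union {S, T, V}; ε-closure = {P, S, T, V}.
Read '0': P→{T}, S→∅, T→∅, V→{T, U}; union {T, U}; ε-closure = {P, T, U}.
Read '0': P→{T}, T→∅, U→{T}; union {T}; ε-closure = {P, T}.
Read '0': P→{T}, T→∅; union {T}; ε-closure = {P, T}.
The final set {P, T} contains the accepting state T.

Yes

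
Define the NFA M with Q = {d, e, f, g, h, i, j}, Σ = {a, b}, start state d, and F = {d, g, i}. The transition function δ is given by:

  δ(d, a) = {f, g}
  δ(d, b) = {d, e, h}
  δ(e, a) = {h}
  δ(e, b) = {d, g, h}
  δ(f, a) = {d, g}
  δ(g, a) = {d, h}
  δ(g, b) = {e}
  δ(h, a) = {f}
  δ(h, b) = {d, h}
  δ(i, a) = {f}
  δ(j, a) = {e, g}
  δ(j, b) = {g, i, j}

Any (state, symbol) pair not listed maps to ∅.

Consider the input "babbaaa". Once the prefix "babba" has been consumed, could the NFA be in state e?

Start in {d}.
Read 'b': {d} → {d, e, h}.
Read 'a': {d, e, h} → {f, g, h}.
Read 'b': {f, g, h} → {d, e, h}.
Read 'b': {d, e, h} → {d, e, g, h}.
Read 'a': {d, e, g, h} → {d, f, g, h}.
State e is not in {d, f, g, h}.

No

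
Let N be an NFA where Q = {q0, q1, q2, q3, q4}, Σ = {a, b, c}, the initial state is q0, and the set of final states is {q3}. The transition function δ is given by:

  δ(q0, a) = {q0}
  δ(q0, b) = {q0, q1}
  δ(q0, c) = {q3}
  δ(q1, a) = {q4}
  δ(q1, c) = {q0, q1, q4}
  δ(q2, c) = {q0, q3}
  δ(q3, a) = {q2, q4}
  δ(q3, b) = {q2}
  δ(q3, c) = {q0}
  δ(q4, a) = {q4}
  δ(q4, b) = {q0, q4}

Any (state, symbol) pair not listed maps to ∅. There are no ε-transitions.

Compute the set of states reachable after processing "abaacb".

{q2}

Start in {q0}.
Read 'a': q0→{q0}; now {q0}.
Read 'b': q0→{q0, q1}; now {q0, q1}.
Read 'a': q0→{q0}, q1→{q4}; now {q0, q4}.
Read 'a': q0→{q0}, q4→{q4}; now {q0, q4}.
Read 'c': q0→{q3}, q4→∅; now {q3}.
Read 'b': q3→{q2}; now {q2}.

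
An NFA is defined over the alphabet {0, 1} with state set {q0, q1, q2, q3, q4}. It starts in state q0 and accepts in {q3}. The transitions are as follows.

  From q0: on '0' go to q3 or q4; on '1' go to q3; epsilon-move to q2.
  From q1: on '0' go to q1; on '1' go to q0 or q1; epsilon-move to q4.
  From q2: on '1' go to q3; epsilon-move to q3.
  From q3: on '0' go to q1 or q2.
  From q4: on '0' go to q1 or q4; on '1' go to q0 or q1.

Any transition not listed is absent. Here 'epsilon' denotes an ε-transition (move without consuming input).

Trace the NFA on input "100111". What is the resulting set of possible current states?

Start: ε-closure({q0}) = {q0, q2, q3}.
Read '1': q0→{q3}, q2→{q3}, q3→∅; now {q3}.
Read '0': q3→{q1, q2}; union {q1, q2}; ε-closure = {q1, q2, q3, q4}.
Read '0': q1→{q1}, q2→∅, q3→{q1, q2}, q4→{q1, q4}; union {q1, q2, q4}; ε-closure = {q1, q2, q3, q4}.
Read '1': q1→{q0, q1}, q2→{q3}, q3→∅, q4→{q0, q1}; union {q0, q1, q3}; ε-closure = {q0, q1, q2, q3, q4}.
Read '1': q0→{q3}, q1→{q0, q1}, q2→{q3}, q3→∅, q4→{q0, q1}; union {q0, q1, q3}; ε-closure = {q0, q1, q2, q3, q4}.
Read '1': q0→{q3}, q1→{q0, q1}, q2→{q3}, q3→∅, q4→{q0, q1}; union {q0, q1, q3}; ε-closure = {q0, q1, q2, q3, q4}.

{q0, q1, q2, q3, q4}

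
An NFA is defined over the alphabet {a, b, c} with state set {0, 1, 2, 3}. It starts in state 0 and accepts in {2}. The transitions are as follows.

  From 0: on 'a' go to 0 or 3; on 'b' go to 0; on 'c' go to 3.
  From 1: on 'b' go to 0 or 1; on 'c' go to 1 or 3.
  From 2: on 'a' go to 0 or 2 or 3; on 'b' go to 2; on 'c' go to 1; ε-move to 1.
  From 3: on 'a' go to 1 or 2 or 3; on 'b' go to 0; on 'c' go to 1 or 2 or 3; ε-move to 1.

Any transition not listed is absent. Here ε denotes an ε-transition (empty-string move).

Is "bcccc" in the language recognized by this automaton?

Start in {0}.
Read 'b': 0→{0}; now {0}.
Read 'c': 0→{3}; union {3}; ε-closure = {1, 3}.
Read 'c': 1→{1, 3}, 3→{1, 2, 3}; now {1, 2, 3}.
Read 'c': 1→{1, 3}, 2→{1}, 3→{1, 2, 3}; now {1, 2, 3}.
Read 'c': 1→{1, 3}, 2→{1}, 3→{1, 2, 3}; now {1, 2, 3}.
The final set {1, 2, 3} contains the accepting state 2.

Yes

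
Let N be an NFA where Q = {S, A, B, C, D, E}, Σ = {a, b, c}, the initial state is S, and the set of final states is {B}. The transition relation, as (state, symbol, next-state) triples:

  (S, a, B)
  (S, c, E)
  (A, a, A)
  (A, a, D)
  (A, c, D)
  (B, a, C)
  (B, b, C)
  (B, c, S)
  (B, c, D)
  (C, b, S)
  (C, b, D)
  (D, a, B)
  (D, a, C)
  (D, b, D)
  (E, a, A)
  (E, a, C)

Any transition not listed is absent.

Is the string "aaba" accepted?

Start in {S}.
Read 'a': S→{B}; now {B}.
Read 'a': B→{C}; now {C}.
Read 'b': C→{S, D}; now {S, D}.
Read 'a': S→{B}, D→{B, C}; now {B, C}.
The final set {B, C} contains the accepting state B.

Yes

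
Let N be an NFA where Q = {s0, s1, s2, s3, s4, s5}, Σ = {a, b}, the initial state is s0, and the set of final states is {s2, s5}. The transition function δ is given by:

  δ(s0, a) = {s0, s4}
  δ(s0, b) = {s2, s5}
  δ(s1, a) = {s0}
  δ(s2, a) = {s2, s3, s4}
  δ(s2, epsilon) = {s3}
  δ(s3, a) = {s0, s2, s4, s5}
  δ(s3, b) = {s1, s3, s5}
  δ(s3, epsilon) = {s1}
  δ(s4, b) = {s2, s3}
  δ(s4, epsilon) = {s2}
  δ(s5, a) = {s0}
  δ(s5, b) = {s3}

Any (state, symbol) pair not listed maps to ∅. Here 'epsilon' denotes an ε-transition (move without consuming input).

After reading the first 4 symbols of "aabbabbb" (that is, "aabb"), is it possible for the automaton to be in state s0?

Start in {s0}.
Read 'a': s0→{s0, s4}; union {s0, s4}; ε-closure = {s0, s1, s2, s3, s4}.
Read 'a': s0→{s0, s4}, s1→{s0}, s2→{s2, s3, s4}, s3→{s0, s2, s4, s5}, s4→∅; union {s0, s2, s3, s4, s5}; ε-closure = {s0, s1, s2, s3, s4, s5}.
Read 'b': s0→{s2, s5}, s1→∅, s2→∅, s3→{s1, s3, s5}, s4→{s2, s3}, s5→{s3}; now {s1, s2, s3, s5}.
Read 'b': s1→∅, s2→∅, s3→{s1, s3, s5}, s5→{s3}; now {s1, s3, s5}.
State s0 is not in {s1, s3, s5}.

No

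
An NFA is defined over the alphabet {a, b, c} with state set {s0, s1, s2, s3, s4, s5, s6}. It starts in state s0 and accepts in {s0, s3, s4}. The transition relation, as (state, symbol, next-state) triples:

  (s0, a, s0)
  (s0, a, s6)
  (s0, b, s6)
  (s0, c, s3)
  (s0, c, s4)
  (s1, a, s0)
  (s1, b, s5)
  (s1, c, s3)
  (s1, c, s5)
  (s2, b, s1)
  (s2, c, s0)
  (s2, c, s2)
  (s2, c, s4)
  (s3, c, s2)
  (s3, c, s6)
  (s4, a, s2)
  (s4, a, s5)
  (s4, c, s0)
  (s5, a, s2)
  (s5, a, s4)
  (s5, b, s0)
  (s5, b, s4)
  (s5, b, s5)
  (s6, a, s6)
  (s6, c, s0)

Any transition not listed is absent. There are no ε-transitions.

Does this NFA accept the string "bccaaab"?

Start in {s0}.
Read 'b': s0→{s6}; now {s6}.
Read 'c': s6→{s0}; now {s0}.
Read 'c': s0→{s3, s4}; now {s3, s4}.
Read 'a': s3→∅, s4→{s2, s5}; now {s2, s5}.
Read 'a': s2→∅, s5→{s2, s4}; now {s2, s4}.
Read 'a': s2→∅, s4→{s2, s5}; now {s2, s5}.
Read 'b': s2→{s1}, s5→{s0, s4, s5}; now {s0, s1, s4, s5}.
The final set {s0, s1, s4, s5} contains the accepting states s0, s4.

Yes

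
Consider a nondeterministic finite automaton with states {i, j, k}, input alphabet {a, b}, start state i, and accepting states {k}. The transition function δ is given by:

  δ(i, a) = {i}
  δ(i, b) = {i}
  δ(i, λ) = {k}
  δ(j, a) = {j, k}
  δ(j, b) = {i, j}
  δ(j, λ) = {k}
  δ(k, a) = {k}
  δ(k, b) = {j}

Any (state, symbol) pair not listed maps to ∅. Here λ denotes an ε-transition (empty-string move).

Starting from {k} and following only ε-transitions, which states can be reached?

{k}

Begin with {k}.
No ε-moves leave this set, so the closure equals the set itself.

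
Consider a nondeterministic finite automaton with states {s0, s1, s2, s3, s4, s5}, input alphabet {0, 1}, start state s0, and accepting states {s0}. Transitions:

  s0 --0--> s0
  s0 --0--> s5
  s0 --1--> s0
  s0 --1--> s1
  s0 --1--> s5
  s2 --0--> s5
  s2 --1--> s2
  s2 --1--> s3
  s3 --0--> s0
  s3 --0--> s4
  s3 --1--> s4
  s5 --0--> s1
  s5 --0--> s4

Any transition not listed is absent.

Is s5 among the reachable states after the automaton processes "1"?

Yes

Start in {s0}.
Read '1': s0→{s0, s1, s5}; now {s0, s1, s5}.
State s5 is in {s0, s1, s5}.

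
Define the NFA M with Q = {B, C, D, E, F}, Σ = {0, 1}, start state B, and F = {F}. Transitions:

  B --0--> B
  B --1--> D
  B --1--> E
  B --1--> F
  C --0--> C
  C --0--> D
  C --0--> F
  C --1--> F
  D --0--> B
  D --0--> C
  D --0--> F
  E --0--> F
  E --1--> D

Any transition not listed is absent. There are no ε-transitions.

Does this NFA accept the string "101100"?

Start in {B}.
Read '1': {B} → {D, E, F}.
Read '0': {D, E, F} → {B, C, F}.
Read '1': {B, C, F} → {D, E, F}.
Read '1': {D, E, F} → {D}.
Read '0': {D} → {B, C, F}.
Read '0': {B, C, F} → {B, C, D, F}.
The final set {B, C, D, F} contains the accepting state F.

Yes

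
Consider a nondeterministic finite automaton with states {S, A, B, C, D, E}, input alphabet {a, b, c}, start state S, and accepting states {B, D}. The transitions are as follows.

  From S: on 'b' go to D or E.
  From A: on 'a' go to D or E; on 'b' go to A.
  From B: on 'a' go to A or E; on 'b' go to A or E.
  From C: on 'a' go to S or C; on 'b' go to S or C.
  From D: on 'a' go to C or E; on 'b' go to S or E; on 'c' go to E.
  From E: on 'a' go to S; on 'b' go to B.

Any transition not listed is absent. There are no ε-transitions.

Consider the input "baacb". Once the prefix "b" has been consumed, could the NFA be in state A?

Start in {S}.
Read 'b': {S} → {D, E}.
State A is not in {D, E}.

No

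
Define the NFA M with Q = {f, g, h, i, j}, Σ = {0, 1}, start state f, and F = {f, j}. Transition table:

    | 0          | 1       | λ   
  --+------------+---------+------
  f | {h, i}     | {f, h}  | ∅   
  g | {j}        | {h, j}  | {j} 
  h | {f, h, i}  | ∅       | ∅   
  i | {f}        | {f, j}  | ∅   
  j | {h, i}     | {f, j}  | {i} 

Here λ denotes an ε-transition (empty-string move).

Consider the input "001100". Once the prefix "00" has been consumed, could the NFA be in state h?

Start in {f}.
Read '0': f→{h, i}; now {h, i}.
Read '0': h→{f, h, i}, i→{f}; now {f, h, i}.
State h is in {f, h, i}.

Yes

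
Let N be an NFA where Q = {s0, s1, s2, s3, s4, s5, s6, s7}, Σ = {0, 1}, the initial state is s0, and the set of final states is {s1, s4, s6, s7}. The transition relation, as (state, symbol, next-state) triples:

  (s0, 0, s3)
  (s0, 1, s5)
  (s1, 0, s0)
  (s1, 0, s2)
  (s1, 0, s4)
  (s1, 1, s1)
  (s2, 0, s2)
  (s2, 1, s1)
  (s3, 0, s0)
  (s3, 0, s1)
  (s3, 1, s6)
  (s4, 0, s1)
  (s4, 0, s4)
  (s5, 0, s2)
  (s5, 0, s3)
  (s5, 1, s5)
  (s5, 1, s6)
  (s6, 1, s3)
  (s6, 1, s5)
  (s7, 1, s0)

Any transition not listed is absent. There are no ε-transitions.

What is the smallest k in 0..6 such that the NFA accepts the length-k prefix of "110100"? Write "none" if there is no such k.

Start in {s0}.
Read '1': s0→{s5}; now {s5}.
Read '1': s5→{s5, s6}; now {s5, s6}.
None of the earlier sets intersect F, but {s5, s6} does.

2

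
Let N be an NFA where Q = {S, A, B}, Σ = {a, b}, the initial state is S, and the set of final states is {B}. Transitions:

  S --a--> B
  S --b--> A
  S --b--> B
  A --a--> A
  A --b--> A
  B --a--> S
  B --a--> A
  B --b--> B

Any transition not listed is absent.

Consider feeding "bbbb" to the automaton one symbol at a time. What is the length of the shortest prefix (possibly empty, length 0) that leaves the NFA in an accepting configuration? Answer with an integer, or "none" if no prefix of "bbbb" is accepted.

Start in {S}.
Read 'b': {S} → {A, B}.
None of the earlier sets intersect F, but {A, B} does.

1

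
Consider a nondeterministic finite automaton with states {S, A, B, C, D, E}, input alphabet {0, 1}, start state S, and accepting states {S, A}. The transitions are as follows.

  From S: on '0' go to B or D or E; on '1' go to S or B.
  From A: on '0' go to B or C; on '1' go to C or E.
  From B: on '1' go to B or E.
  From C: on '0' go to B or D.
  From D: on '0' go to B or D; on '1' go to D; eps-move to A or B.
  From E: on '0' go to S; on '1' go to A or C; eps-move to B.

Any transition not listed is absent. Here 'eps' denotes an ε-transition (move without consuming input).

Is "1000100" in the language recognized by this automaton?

Yes

Start in {S}.
Read '1': S→{S, B}; now {S, B}.
Read '0': S→{B, D, E}, B→∅; union {B, D, E}; ε-closure = {A, B, D, E}.
Read '0': A→{B, C}, B→∅, D→{B, D}, E→{S}; union {S, B, C, D}; ε-closure = {S, A, B, C, D}.
Read '0': S→{B, D, E}, A→{B, C}, B→∅, C→{B, D}, D→{B, D}; union {B, C, D, E}; ε-closure = {A, B, C, D, E}.
Read '1': A→{C, E}, B→{B, E}, C→∅, D→{D}, E→{A, C}; now {A, B, C, D, E}.
Read '0': A→{B, C}, B→∅, C→{B, D}, D→{B, D}, E→{S}; union {S, B, C, D}; ε-closure = {S, A, B, C, D}.
Read '0': S→{B, D, E}, A→{B, C}, B→∅, C→{B, D}, D→{B, D}; union {B, C, D, E}; ε-closure = {A, B, C, D, E}.
The final set {A, B, C, D, E} contains the accepting state A.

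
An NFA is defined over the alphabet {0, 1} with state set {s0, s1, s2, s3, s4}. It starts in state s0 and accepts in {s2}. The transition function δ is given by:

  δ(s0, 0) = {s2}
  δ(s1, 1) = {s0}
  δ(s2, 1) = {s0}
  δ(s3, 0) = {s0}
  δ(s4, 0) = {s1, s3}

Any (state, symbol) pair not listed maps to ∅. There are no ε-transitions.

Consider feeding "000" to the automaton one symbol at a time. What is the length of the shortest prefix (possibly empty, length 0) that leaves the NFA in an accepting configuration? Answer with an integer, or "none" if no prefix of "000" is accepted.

Start in {s0}.
Read '0': {s0} → {s2}.
None of the earlier sets intersect F, but {s2} does.

1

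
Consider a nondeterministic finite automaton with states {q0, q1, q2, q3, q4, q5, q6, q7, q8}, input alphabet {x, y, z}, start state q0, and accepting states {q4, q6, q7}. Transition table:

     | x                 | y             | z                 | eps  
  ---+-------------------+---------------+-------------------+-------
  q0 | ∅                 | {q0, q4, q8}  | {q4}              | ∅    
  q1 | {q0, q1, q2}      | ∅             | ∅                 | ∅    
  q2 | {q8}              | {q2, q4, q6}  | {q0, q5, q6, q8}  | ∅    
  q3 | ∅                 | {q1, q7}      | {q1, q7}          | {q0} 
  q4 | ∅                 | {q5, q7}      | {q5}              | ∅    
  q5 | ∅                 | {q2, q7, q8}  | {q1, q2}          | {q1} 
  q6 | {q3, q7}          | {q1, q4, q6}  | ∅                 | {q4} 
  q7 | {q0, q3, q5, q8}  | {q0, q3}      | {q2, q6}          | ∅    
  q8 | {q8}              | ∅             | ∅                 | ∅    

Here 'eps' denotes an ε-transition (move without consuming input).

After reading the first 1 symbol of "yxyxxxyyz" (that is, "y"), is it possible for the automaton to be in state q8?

Yes

Start in {q0}.
Read 'y': {q0} → {q0, q4, q8}.
State q8 is in {q0, q4, q8}.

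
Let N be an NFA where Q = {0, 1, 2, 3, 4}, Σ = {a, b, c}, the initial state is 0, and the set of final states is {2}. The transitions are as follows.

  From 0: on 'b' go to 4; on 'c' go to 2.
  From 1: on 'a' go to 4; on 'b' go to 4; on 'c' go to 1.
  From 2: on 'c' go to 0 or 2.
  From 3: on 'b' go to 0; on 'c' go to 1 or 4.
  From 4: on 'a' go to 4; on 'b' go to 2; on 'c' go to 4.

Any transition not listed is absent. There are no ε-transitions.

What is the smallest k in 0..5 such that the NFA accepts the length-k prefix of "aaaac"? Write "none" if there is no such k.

Start in {0}.
Read 'a': {0} → ∅.
The set is empty and remains empty for the remaining 4 symbols.
No reachable set along the way intersects F.

none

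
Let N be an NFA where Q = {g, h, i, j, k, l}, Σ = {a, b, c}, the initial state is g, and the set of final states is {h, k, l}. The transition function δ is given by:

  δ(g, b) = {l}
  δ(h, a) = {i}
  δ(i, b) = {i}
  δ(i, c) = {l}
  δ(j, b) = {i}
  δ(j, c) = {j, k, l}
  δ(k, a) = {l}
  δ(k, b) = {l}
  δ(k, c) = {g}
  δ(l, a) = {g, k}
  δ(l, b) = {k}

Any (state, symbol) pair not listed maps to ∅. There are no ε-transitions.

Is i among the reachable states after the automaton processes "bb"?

No

Start in {g}.
Read 'b': g→{l}; now {l}.
Read 'b': l→{k}; now {k}.
State i is not in {k}.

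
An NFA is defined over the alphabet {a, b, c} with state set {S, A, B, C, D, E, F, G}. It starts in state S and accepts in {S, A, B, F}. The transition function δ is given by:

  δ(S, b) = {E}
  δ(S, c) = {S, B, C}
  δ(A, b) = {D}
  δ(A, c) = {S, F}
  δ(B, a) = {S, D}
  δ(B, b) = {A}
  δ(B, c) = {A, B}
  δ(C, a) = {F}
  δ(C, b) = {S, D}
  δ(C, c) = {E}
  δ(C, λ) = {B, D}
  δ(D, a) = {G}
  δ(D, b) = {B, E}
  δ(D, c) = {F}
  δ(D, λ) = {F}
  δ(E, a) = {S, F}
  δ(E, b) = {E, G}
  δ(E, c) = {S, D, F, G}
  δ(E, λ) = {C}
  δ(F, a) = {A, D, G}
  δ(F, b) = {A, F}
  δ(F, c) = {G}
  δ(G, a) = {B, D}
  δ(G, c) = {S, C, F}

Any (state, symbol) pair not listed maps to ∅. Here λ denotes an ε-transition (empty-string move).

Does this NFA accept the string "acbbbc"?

Start in {S}.
Read 'a': S→∅; now ∅.
The set is empty and remains empty for the remaining 5 symbols.
The final set ∅ contains no accepting state.

No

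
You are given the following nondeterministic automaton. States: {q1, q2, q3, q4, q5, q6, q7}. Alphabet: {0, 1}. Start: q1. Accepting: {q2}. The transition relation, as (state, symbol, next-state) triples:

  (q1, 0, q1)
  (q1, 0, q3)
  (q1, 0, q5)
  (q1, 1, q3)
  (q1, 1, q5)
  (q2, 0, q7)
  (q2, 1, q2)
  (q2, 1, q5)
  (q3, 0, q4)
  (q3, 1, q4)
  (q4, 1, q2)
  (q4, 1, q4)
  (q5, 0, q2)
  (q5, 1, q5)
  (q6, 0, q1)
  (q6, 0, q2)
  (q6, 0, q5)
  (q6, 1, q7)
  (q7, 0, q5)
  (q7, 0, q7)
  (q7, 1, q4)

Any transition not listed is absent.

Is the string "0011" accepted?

Yes

Start in {q1}.
Read '0': q1→{q1, q3, q5}; now {q1, q3, q5}.
Read '0': q1→{q1, q3, q5}, q3→{q4}, q5→{q2}; now {q1, q2, q3, q4, q5}.
Read '1': q1→{q3, q5}, q2→{q2, q5}, q3→{q4}, q4→{q2, q4}, q5→{q5}; now {q2, q3, q4, q5}.
Read '1': q2→{q2, q5}, q3→{q4}, q4→{q2, q4}, q5→{q5}; now {q2, q4, q5}.
The final set {q2, q4, q5} contains the accepting state q2.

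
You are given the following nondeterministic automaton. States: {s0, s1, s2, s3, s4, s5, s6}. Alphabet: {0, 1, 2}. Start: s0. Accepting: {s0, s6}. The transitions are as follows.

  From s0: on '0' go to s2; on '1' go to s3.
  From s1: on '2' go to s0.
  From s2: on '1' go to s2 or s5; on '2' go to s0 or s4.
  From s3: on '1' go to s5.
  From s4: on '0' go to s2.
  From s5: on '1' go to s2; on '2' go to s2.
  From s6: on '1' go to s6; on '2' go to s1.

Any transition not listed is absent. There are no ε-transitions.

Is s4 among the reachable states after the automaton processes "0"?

No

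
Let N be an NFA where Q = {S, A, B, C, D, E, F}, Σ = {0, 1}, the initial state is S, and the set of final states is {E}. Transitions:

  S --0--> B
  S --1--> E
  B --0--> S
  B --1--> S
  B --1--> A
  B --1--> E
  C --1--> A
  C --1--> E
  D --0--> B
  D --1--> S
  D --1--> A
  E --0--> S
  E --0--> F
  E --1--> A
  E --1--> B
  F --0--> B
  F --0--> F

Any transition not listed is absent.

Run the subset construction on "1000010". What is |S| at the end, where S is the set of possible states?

Start in {S}.
Read '1': {S} → {E}.
Read '0': {E} → {S, F}.
Read '0': {S, F} → {B, F}.
Read '0': {B, F} → {S, B, F}.
Read '0': {S, B, F} → {S, B, F}.
Read '1': {S, B, F} → {S, A, E}.
Read '0': {S, A, E} → {S, B, F}.
That set has 3 states.

3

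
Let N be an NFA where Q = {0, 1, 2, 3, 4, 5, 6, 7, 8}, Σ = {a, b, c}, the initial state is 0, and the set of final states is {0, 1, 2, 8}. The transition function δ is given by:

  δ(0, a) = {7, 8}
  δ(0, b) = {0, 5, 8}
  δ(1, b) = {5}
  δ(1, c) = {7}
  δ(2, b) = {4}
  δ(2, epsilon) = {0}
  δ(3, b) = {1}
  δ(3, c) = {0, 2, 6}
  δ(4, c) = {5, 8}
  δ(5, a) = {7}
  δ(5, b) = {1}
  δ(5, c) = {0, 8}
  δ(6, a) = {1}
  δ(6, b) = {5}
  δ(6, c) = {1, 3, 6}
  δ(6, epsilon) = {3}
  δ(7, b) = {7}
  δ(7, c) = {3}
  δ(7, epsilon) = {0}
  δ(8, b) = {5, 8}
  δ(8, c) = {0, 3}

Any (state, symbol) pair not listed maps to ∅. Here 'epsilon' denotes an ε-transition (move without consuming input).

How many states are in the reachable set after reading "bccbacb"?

Start in {0}.
Read 'b': {0} → {0, 5, 8}.
Read 'c': {0, 5, 8} → {0, 3, 8}.
Read 'c': {0, 3, 8} → {0, 2, 3, 6}.
Read 'b': {0, 2, 3, 6} → {0, 1, 4, 5, 8}.
Read 'a': {0, 1, 4, 5, 8} → {0, 7, 8}.
Read 'c': {0, 7, 8} → {0, 3}.
Read 'b': {0, 3} → {0, 1, 5, 8}.
That set has 4 states.

4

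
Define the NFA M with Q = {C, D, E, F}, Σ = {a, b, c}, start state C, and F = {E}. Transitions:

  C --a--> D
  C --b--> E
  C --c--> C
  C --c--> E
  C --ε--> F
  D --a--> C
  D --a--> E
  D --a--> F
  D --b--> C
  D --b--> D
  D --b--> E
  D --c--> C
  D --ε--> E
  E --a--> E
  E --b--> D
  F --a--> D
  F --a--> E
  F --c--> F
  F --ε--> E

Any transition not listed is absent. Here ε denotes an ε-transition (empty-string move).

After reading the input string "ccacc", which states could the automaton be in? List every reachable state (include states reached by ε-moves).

Start: ε-closure({C}) = {C, E, F}.
Read 'c': {C, E, F} → {C, E, F}.
Read 'c': {C, E, F} → {C, E, F}.
Read 'a': {C, E, F} → {D, E}.
Read 'c': {D, E} → {C, E, F}.
Read 'c': {C, E, F} → {C, E, F}.

{C, E, F}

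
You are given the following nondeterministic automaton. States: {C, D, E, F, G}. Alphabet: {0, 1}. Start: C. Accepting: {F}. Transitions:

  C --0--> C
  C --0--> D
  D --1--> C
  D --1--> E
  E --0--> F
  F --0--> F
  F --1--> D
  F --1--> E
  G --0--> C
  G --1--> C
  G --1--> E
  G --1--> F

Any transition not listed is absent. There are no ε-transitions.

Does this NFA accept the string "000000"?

Start in {C}.
Read '0': {C} → {C, D}.
Read '0': {C, D} → {C, D}.
Read '0': {C, D} → {C, D}.
Read '0': {C, D} → {C, D}.
Read '0': {C, D} → {C, D}.
Read '0': {C, D} → {C, D}.
The final set {C, D} contains no accepting state.

No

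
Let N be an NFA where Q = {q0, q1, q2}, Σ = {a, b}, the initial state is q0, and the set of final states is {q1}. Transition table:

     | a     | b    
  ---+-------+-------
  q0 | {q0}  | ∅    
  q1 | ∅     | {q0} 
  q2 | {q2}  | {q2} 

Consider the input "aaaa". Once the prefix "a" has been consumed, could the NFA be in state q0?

Start in {q0}.
Read 'a': q0→{q0}; now {q0}.
State q0 is in {q0}.

Yes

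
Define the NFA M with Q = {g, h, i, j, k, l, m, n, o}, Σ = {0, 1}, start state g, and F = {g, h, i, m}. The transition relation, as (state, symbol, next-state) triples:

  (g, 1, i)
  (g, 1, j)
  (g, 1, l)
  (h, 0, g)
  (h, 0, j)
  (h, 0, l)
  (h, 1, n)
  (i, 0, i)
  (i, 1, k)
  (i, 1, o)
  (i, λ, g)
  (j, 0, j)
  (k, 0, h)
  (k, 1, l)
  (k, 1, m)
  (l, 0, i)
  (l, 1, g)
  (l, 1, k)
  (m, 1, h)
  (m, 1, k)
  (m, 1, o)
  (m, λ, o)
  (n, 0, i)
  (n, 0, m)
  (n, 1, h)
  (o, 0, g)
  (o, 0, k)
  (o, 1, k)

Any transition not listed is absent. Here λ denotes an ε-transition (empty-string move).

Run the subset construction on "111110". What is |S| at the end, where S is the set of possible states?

8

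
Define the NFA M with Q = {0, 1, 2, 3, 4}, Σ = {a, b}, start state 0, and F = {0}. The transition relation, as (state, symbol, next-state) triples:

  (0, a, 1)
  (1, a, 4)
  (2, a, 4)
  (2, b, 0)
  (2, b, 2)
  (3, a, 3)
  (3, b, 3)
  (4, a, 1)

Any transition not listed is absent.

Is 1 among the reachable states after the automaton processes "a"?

Start in {0}.
Read 'a': 0→{1}; now {1}.
State 1 is in {1}.

Yes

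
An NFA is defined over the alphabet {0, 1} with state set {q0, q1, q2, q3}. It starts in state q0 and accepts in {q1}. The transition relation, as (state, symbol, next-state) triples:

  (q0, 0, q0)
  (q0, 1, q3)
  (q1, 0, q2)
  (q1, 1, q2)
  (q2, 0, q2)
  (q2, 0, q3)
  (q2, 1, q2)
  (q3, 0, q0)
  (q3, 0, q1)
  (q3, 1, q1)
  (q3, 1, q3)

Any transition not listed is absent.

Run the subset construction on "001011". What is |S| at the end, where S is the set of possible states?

3

Start in {q0}.
Read '0': q0→{q0}; now {q0}.
Read '0': q0→{q0}; now {q0}.
Read '1': q0→{q3}; now {q3}.
Read '0': q3→{q0, q1}; now {q0, q1}.
Read '1': q0→{q3}, q1→{q2}; now {q2, q3}.
Read '1': q2→{q2}, q3→{q1, q3}; now {q1, q2, q3}.
That set has 3 states.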